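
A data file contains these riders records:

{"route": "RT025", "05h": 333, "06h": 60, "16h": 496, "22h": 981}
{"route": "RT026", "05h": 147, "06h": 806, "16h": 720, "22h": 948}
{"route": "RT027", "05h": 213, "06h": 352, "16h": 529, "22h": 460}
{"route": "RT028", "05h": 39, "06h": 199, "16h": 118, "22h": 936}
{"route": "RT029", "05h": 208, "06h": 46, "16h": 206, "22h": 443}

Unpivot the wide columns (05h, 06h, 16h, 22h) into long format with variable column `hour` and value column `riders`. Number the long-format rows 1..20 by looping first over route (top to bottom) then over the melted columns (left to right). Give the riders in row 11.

20 rows total (5 × 4). Row 11: index ⌊(11-1)/4⌋ = 2 into route → RT027; (11-1) mod 4 = 2 into the melted columns → 16h.
So row 11 is (RT027, 16h, 529); riders = 529.

529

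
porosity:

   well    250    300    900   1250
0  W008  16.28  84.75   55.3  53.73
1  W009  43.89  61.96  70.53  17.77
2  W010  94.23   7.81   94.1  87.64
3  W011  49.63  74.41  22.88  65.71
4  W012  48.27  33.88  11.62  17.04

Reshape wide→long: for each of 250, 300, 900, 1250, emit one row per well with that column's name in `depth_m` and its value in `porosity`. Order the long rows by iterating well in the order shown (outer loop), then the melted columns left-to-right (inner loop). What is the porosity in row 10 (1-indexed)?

7.81

20 rows total (5 × 4). Row 10: index ⌊(10-1)/4⌋ = 2 into well → W010; (10-1) mod 4 = 1 into the melted columns → 300.
So row 10 is (W010, 300, 7.81); porosity = 7.81.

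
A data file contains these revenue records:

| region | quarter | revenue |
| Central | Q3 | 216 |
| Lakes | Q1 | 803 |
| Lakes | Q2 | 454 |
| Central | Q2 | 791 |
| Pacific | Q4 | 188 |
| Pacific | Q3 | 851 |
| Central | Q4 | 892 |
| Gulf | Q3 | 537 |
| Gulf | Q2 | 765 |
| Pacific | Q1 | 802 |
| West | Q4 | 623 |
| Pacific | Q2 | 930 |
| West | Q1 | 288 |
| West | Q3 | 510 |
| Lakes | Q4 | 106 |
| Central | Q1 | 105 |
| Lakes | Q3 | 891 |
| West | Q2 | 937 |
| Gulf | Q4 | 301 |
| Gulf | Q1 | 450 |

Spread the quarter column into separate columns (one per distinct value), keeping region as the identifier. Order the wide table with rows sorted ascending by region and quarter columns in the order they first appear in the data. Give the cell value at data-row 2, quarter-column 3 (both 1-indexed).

765

With rows sorted ascending by region, row 2 is region=Gulf. quarter columns in first-appearance order: Q3, Q1, Q2, Q4; column 3 is Q2.
Long rows with region=Gulf, quarter=Q2: revenue = 765.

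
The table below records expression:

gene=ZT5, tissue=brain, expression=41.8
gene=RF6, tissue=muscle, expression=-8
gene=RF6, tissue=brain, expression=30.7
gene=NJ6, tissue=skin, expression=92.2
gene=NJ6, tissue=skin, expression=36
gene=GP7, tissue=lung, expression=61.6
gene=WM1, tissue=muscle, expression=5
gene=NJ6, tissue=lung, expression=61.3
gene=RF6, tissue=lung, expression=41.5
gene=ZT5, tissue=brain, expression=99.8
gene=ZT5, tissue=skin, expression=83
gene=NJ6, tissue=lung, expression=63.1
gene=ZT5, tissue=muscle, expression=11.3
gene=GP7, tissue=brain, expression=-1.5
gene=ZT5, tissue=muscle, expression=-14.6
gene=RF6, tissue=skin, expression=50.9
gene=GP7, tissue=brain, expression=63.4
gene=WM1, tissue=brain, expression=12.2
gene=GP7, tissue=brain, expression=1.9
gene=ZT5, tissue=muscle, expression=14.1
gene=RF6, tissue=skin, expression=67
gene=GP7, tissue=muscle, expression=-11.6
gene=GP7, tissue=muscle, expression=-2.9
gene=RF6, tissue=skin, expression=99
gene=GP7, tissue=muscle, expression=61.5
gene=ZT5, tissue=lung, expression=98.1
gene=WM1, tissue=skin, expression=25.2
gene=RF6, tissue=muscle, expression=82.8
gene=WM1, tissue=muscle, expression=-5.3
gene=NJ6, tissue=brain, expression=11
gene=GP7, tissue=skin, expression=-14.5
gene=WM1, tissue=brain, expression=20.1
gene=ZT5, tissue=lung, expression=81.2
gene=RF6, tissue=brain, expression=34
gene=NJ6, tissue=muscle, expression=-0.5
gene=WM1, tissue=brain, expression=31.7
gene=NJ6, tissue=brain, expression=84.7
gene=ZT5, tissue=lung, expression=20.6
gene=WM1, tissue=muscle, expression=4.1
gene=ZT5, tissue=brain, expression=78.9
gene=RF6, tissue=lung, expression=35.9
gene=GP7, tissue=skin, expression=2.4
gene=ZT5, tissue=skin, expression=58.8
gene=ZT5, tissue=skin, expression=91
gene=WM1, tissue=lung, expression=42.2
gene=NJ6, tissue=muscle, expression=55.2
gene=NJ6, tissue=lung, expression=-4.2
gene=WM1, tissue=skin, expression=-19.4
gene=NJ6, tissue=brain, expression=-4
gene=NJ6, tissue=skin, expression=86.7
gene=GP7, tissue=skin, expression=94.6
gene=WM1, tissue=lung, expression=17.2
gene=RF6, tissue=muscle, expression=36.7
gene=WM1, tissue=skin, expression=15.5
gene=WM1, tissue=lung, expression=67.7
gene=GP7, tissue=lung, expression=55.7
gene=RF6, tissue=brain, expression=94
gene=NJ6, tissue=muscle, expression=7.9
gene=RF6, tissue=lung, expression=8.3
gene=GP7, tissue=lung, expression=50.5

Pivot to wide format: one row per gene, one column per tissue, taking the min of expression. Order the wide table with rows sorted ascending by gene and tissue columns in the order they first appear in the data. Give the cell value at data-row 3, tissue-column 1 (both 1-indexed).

30.7

With rows sorted ascending by gene, row 3 is gene=RF6. tissue columns in first-appearance order: brain, muscle, skin, lung; column 1 is brain.
Long rows with gene=RF6, tissue=brain: min(30.7, 34, 94) = 30.7.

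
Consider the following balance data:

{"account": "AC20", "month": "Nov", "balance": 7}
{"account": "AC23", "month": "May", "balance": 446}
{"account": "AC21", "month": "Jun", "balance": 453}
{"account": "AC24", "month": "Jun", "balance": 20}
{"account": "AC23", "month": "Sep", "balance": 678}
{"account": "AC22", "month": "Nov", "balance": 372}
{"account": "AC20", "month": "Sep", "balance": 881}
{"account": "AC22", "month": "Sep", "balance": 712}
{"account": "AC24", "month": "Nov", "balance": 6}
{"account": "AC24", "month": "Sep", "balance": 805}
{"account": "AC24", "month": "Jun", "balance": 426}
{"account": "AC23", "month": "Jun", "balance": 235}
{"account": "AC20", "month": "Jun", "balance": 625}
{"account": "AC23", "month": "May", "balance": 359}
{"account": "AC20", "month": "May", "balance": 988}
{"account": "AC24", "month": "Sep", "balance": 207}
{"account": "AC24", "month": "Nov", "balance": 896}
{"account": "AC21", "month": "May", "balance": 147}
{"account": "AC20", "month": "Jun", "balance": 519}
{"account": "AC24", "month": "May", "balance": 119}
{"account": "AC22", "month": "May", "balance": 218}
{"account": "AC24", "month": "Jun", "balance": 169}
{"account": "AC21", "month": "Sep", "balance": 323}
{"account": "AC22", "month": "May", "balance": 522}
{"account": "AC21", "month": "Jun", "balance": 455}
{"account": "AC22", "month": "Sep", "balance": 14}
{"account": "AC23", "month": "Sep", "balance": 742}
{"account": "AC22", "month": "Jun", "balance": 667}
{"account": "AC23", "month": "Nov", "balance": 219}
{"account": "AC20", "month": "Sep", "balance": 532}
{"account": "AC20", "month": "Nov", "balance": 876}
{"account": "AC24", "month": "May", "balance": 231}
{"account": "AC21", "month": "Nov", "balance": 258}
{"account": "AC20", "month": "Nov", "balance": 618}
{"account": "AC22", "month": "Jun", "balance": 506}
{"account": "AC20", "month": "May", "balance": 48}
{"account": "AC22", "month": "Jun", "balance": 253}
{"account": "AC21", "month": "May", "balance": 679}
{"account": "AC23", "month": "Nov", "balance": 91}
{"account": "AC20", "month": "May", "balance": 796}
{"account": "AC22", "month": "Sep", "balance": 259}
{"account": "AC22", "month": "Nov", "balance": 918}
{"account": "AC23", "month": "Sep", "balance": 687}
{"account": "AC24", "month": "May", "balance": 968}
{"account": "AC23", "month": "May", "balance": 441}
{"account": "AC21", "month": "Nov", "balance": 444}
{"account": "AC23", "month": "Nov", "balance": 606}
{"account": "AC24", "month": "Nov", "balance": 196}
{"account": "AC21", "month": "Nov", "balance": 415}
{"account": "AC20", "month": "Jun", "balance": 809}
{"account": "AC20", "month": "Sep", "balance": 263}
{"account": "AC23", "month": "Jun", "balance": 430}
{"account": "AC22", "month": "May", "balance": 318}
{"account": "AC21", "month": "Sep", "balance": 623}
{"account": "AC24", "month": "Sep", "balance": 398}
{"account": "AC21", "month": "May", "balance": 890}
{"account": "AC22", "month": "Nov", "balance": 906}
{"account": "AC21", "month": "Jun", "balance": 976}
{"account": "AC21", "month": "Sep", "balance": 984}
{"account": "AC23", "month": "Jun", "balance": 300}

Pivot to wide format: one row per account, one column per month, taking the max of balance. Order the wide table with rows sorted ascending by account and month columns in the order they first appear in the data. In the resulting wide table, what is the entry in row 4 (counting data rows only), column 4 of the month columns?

With rows sorted ascending by account, row 4 is account=AC23. month columns in first-appearance order: Nov, May, Jun, Sep; column 4 is Sep.
Long rows with account=AC23, month=Sep: max(678, 742, 687) = 742.

742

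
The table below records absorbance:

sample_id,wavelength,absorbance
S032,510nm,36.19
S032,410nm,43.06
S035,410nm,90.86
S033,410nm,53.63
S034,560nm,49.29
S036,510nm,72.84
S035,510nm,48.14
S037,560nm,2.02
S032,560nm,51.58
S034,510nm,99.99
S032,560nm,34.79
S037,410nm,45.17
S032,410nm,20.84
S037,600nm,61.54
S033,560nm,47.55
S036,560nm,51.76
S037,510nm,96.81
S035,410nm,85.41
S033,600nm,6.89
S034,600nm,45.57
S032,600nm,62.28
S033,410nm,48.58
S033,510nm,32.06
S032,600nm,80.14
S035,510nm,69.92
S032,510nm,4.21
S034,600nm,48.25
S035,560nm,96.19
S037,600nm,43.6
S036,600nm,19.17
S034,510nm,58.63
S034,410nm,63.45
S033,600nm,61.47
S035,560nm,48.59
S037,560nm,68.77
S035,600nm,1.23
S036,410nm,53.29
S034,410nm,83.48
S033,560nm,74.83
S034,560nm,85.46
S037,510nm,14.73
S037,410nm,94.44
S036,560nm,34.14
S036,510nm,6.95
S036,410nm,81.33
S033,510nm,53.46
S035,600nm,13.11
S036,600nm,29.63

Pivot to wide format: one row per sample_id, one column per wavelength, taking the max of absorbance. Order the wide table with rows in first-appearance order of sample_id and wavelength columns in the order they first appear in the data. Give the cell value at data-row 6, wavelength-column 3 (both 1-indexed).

With rows in first-appearance order of sample_id, row 6 is sample_id=S037. wavelength columns in first-appearance order: 510nm, 410nm, 560nm, 600nm; column 3 is 560nm.
Long rows with sample_id=S037, wavelength=560nm: max(2.02, 68.77) = 68.77.

68.77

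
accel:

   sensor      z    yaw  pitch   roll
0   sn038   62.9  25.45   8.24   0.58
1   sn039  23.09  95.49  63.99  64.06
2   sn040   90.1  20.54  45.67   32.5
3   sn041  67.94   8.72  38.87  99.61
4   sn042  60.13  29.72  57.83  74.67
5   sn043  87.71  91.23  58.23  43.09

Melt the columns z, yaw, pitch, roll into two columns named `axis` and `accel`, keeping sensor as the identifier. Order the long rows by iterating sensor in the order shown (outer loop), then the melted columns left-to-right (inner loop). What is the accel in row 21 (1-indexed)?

87.71

24 rows total (6 × 4). Row 21: index ⌊(21-1)/4⌋ = 5 into sensor → sn043; (21-1) mod 4 = 0 into the melted columns → z.
So row 21 is (sn043, z, 87.71); accel = 87.71.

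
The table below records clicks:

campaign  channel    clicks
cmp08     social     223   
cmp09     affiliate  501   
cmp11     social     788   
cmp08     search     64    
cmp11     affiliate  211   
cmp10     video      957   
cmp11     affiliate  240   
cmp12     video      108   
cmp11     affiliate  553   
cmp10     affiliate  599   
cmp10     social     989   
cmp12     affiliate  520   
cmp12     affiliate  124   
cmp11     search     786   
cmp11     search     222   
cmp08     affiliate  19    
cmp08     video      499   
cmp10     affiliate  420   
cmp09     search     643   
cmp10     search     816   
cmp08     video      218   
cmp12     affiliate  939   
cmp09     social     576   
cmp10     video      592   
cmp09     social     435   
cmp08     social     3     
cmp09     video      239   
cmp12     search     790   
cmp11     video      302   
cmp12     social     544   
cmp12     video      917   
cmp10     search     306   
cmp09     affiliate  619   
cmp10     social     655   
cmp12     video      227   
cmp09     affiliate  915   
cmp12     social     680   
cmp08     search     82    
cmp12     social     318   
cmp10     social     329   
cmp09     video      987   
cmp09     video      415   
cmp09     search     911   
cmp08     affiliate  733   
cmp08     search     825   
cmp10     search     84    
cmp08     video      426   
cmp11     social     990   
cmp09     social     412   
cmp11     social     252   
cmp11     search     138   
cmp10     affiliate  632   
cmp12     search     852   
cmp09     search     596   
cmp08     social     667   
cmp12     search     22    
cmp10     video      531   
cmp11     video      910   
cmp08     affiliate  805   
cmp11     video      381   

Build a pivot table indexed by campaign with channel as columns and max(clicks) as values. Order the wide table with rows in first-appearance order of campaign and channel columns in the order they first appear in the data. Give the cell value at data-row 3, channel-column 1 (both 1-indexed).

990

With rows in first-appearance order of campaign, row 3 is campaign=cmp11. channel columns in first-appearance order: social, affiliate, search, video; column 1 is social.
Long rows with campaign=cmp11, channel=social: max(788, 990, 252) = 990.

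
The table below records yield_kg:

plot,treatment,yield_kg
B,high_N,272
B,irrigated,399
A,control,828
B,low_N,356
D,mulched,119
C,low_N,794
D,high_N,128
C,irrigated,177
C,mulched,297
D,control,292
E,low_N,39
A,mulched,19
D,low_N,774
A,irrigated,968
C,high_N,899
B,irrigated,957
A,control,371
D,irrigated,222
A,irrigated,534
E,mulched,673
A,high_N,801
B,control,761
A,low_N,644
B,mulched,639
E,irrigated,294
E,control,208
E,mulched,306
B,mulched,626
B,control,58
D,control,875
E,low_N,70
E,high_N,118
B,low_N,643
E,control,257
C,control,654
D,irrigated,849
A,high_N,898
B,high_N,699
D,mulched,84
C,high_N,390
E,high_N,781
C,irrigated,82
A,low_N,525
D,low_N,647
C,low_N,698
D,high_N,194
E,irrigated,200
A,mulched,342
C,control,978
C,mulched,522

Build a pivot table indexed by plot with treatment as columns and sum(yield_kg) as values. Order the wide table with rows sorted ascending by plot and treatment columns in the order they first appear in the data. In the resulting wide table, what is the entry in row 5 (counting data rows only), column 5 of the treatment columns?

With rows sorted ascending by plot, row 5 is plot=E. treatment columns in first-appearance order: high_N, irrigated, control, low_N, mulched; column 5 is mulched.
Long rows with plot=E, treatment=mulched: 673 + 306 = 979.

979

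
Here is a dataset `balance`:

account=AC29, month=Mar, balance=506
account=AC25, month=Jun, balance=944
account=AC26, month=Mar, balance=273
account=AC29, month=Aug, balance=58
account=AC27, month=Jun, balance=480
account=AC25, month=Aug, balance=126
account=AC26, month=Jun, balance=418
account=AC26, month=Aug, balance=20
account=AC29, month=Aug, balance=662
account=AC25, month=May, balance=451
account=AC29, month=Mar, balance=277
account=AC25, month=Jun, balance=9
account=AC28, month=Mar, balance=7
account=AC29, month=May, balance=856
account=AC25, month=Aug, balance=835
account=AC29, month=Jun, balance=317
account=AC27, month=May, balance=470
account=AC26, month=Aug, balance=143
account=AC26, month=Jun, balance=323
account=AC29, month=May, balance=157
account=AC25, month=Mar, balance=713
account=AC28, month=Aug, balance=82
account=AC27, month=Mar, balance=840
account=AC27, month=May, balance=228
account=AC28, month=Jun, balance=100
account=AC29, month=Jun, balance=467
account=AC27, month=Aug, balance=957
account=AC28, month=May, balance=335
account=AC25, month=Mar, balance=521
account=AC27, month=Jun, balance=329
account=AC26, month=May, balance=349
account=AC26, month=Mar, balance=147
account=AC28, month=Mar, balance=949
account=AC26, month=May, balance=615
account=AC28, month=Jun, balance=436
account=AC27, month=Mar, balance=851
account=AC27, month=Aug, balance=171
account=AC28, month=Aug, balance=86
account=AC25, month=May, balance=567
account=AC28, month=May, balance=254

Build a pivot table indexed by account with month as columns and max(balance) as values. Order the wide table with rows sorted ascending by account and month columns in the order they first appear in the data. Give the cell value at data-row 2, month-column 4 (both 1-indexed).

615

With rows sorted ascending by account, row 2 is account=AC26. month columns in first-appearance order: Mar, Jun, Aug, May; column 4 is May.
Long rows with account=AC26, month=May: max(349, 615) = 615.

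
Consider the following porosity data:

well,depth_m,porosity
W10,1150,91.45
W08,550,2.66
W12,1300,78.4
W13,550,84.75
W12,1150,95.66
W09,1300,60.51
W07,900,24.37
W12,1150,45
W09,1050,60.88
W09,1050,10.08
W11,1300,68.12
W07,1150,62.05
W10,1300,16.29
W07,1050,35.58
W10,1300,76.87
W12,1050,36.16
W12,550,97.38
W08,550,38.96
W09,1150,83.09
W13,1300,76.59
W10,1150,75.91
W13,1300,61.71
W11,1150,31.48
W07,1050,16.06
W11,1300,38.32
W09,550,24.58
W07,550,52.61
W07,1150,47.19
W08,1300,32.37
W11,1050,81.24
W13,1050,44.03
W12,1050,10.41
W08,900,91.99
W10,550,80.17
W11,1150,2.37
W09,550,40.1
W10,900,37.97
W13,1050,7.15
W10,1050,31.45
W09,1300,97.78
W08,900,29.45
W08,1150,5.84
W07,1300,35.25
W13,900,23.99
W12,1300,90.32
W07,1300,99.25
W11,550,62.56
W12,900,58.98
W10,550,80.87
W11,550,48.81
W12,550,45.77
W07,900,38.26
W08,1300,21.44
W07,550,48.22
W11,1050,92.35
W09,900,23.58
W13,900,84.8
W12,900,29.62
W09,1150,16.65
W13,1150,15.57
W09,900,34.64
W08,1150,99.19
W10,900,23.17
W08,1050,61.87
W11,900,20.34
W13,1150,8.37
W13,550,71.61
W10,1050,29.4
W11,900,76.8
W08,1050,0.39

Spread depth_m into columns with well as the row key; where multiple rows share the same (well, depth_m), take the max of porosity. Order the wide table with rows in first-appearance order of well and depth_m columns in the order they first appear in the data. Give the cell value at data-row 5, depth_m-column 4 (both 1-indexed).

34.64

With rows in first-appearance order of well, row 5 is well=W09. depth_m columns in first-appearance order: 1150, 550, 1300, 900, 1050; column 4 is 900.
Long rows with well=W09, depth_m=900: max(23.58, 34.64) = 34.64.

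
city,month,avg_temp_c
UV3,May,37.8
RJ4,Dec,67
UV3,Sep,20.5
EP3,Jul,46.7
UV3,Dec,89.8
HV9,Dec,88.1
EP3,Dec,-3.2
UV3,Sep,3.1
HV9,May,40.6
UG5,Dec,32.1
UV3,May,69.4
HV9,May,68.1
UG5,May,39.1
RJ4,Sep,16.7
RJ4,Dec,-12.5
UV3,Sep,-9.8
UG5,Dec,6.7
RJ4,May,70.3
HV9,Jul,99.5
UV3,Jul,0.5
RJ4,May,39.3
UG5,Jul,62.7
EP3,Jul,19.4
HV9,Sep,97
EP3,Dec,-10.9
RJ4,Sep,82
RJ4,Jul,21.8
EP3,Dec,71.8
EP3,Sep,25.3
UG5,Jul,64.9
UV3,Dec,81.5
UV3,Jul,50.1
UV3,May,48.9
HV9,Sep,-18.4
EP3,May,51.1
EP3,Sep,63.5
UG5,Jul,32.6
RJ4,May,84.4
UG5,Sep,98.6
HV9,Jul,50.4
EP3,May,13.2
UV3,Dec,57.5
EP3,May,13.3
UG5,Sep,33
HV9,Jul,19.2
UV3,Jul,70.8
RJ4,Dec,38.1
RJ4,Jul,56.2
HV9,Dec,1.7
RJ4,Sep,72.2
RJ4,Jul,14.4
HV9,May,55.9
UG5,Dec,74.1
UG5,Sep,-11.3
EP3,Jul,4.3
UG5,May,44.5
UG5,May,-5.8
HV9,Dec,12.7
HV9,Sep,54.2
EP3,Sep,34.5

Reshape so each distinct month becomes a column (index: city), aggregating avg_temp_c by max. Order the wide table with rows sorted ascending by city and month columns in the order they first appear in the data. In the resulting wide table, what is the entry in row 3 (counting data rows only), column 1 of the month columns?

With rows sorted ascending by city, row 3 is city=RJ4. month columns in first-appearance order: May, Dec, Sep, Jul; column 1 is May.
Long rows with city=RJ4, month=May: max(70.3, 39.3, 84.4) = 84.4.

84.4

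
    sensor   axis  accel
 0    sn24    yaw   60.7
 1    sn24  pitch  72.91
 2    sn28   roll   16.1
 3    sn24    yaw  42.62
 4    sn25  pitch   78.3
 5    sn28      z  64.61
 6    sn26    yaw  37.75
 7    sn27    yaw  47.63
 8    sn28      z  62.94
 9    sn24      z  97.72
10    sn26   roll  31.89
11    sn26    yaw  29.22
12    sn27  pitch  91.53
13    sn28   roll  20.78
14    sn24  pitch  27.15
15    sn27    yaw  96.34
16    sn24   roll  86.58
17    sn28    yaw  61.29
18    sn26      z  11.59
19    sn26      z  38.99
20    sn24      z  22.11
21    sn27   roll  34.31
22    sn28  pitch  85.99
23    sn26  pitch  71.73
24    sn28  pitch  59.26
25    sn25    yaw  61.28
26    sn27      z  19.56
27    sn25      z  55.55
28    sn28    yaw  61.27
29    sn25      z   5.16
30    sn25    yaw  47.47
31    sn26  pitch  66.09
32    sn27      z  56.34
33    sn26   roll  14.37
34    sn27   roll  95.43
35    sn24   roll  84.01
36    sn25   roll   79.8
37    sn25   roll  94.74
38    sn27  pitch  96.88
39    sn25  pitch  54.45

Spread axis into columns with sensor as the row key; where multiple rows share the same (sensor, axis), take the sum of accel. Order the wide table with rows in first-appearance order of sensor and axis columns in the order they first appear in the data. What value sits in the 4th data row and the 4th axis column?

50.58

With rows in first-appearance order of sensor, row 4 is sensor=sn26. axis columns in first-appearance order: yaw, pitch, roll, z; column 4 is z.
Long rows with sensor=sn26, axis=z: 11.59 + 38.99 = 50.58.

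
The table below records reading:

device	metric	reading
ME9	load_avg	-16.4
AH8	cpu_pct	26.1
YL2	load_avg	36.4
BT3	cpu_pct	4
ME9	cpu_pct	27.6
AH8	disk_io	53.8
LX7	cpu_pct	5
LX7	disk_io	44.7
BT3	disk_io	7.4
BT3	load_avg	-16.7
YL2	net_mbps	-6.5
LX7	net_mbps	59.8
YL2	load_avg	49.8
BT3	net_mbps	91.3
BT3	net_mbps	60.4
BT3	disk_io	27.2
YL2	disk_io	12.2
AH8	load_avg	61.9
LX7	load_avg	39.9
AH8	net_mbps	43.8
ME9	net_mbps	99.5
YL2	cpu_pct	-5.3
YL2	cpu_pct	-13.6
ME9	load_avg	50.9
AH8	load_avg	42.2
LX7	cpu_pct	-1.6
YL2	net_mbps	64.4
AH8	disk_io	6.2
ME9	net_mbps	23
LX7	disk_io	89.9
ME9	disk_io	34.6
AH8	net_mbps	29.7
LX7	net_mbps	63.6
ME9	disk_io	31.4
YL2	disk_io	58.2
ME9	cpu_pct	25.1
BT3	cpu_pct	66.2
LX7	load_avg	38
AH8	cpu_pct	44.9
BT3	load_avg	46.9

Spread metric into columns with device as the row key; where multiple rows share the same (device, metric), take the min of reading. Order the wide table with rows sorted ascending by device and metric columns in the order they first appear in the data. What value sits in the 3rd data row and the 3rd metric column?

44.7

With rows sorted ascending by device, row 3 is device=LX7. metric columns in first-appearance order: load_avg, cpu_pct, disk_io, net_mbps; column 3 is disk_io.
Long rows with device=LX7, metric=disk_io: min(44.7, 89.9) = 44.7.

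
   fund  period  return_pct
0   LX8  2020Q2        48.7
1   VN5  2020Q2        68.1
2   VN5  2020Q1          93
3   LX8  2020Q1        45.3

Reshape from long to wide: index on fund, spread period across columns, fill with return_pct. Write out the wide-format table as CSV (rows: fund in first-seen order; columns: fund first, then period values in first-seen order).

fund,2020Q2,2020Q1
LX8,48.7,45.3
VN5,68.1,93

Columns: fund plus the 2 distinct period values (2020Q2, 2020Q1).
For example, row LX8 column 2020Q2 takes return_pct=48.7 from the long row (LX8, 2020Q2).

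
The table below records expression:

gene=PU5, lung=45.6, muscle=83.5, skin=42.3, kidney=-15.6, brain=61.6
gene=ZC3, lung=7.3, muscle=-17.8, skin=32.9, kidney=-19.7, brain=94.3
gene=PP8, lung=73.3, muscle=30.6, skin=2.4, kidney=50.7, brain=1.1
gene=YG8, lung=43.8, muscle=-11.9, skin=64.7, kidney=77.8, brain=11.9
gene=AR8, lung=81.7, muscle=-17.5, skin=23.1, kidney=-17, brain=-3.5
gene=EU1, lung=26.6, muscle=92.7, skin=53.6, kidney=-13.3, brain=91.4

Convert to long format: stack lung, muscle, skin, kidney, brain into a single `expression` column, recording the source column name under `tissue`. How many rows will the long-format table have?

30

6 gene values × 5 melted columns = 30 rows.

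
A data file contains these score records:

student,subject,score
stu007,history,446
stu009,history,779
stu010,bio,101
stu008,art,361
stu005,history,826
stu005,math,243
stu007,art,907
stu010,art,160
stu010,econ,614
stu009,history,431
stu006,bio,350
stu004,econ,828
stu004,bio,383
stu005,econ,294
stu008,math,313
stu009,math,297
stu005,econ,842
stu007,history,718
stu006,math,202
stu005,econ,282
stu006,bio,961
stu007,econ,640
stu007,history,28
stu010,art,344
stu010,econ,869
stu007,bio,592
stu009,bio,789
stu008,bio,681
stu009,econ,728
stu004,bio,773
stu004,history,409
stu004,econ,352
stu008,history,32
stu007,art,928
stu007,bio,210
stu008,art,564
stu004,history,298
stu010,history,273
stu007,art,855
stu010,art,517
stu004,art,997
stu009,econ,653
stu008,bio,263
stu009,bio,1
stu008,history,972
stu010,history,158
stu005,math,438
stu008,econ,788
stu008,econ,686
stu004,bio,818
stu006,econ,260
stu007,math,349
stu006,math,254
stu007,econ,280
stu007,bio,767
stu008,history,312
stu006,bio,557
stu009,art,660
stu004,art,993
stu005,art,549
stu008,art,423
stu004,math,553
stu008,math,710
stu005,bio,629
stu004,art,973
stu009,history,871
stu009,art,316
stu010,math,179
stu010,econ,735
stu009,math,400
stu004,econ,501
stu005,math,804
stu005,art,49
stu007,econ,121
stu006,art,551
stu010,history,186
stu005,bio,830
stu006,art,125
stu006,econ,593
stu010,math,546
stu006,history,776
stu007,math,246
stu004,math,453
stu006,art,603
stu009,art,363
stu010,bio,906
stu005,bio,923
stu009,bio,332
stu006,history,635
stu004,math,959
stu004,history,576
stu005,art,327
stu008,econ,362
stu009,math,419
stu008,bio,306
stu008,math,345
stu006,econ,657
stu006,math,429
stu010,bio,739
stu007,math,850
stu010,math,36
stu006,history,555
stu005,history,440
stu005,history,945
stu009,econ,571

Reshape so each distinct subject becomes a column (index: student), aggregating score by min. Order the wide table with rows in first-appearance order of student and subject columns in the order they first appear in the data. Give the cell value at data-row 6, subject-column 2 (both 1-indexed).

350

With rows in first-appearance order of student, row 6 is student=stu006. subject columns in first-appearance order: history, bio, art, math, econ; column 2 is bio.
Long rows with student=stu006, subject=bio: min(350, 961, 557) = 350.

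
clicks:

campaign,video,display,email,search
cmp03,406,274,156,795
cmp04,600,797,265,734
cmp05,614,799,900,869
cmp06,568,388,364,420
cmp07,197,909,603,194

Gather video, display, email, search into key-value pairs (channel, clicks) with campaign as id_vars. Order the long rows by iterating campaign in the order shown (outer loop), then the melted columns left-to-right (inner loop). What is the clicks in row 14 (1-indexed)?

388

20 rows total (5 × 4). Row 14: index ⌊(14-1)/4⌋ = 3 into campaign → cmp06; (14-1) mod 4 = 1 into the melted columns → display.
So row 14 is (cmp06, display, 388); clicks = 388.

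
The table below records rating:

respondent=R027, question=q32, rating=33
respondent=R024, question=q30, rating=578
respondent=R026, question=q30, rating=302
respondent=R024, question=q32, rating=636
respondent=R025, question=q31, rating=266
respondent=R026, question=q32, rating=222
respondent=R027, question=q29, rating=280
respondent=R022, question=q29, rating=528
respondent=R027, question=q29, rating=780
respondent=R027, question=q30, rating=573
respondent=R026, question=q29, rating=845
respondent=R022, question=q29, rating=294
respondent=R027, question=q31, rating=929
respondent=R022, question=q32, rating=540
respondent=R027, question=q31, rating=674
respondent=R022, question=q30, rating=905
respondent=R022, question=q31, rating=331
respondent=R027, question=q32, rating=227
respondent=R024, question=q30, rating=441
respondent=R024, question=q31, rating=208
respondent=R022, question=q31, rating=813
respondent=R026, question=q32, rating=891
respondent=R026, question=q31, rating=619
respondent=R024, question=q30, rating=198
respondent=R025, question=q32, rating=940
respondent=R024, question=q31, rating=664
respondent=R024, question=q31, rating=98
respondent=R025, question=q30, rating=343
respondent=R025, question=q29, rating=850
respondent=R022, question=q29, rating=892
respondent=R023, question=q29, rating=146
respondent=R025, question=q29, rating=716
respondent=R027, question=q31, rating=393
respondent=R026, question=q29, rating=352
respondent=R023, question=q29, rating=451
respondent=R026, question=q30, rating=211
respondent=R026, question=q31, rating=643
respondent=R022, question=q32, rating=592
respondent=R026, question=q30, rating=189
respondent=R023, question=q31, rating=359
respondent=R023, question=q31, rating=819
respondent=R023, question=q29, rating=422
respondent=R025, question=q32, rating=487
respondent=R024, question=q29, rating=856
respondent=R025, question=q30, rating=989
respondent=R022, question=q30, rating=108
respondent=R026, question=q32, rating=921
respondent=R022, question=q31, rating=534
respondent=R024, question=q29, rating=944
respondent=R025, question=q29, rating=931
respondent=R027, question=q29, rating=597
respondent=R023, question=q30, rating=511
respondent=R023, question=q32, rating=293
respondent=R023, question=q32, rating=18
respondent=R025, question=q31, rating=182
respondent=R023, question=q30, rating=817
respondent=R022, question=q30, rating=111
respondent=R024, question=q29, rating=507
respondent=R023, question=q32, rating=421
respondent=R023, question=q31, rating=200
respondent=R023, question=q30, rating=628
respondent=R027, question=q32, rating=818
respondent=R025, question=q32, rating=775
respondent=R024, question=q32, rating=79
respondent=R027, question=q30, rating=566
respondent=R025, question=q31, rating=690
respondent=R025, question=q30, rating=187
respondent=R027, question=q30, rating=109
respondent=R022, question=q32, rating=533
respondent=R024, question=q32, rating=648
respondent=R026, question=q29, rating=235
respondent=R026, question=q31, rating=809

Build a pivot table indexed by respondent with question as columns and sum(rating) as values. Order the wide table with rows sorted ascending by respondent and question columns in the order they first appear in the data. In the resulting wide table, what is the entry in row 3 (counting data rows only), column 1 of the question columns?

With rows sorted ascending by respondent, row 3 is respondent=R024. question columns in first-appearance order: q32, q30, q31, q29; column 1 is q32.
Long rows with respondent=R024, question=q32: 636 + 79 + 648 = 1363.

1363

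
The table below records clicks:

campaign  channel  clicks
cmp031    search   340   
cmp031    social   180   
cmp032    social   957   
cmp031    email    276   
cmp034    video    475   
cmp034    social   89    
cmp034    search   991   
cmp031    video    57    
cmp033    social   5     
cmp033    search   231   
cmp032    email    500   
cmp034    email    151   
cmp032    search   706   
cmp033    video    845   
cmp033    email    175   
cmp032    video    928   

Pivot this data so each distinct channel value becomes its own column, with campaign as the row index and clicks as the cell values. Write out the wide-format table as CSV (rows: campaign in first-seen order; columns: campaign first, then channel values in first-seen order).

campaign,search,social,email,video
cmp031,340,180,276,57
cmp032,706,957,500,928
cmp034,991,89,151,475
cmp033,231,5,175,845

Columns: campaign plus the 4 distinct channel values (search, social, email, video).
For example, row cmp031 column search takes clicks=340 from the long row (cmp031, search).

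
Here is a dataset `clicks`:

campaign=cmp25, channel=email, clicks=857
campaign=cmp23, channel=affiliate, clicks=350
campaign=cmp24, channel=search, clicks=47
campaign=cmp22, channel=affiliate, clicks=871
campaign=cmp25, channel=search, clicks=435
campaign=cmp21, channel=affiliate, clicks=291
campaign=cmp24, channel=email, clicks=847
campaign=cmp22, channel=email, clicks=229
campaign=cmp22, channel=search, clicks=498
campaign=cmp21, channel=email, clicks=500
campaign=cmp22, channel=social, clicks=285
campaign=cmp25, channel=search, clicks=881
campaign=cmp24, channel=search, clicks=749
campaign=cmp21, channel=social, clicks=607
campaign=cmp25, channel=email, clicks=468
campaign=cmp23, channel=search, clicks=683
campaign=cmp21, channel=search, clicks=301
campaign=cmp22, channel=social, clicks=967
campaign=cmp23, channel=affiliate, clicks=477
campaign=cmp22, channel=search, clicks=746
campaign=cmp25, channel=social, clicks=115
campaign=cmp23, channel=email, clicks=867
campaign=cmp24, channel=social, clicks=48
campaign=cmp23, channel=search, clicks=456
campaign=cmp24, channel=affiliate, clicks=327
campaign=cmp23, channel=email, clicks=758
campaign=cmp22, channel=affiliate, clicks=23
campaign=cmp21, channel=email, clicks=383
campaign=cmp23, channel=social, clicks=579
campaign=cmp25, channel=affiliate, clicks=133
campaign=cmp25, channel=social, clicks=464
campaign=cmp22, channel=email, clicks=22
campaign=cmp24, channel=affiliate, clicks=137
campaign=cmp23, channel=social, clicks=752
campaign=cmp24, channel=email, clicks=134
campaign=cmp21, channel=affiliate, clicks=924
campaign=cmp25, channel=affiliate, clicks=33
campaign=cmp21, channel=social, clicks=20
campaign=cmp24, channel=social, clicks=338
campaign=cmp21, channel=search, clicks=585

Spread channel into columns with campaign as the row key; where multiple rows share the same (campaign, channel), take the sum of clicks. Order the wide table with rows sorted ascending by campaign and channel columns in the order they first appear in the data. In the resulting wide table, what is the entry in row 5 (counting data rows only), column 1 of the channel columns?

With rows sorted ascending by campaign, row 5 is campaign=cmp25. channel columns in first-appearance order: email, affiliate, search, social; column 1 is email.
Long rows with campaign=cmp25, channel=email: 857 + 468 = 1325.

1325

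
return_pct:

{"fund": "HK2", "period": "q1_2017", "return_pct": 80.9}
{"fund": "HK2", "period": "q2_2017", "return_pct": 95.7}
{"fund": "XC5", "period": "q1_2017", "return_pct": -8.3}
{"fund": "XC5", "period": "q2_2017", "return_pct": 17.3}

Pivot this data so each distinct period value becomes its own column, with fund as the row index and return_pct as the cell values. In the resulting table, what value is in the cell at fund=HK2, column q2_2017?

Wide layout: rows indexed by fund, columns are the 2 distinct period values (q1_2017, q2_2017).
Cell (fund=HK2, period=q2_2017) draws from the long row where fund=HK2 and period=q2_2017, which has return_pct=95.7.

95.7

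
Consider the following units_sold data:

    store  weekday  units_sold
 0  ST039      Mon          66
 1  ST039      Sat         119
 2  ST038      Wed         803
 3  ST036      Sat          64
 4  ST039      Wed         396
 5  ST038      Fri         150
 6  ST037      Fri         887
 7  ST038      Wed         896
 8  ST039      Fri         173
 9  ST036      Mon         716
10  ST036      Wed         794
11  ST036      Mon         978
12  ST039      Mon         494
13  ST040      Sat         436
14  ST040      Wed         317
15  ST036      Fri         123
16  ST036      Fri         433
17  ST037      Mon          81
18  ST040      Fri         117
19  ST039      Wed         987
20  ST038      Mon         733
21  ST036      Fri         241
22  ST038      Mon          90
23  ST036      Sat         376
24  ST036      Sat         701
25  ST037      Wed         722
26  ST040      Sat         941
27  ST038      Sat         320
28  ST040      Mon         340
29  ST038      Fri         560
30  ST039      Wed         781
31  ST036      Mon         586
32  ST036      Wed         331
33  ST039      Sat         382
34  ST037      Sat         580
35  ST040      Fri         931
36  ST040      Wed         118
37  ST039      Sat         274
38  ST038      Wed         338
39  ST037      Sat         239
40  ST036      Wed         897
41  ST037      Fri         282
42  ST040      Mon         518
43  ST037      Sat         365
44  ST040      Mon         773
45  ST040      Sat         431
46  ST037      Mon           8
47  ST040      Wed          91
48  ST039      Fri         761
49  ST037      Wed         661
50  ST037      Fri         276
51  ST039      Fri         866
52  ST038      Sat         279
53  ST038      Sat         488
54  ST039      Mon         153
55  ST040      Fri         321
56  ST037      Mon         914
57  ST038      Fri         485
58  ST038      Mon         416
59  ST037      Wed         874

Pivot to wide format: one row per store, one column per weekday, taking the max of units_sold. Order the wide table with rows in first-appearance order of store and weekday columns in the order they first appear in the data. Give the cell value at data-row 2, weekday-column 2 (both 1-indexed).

488

With rows in first-appearance order of store, row 2 is store=ST038. weekday columns in first-appearance order: Mon, Sat, Wed, Fri; column 2 is Sat.
Long rows with store=ST038, weekday=Sat: max(320, 279, 488) = 488.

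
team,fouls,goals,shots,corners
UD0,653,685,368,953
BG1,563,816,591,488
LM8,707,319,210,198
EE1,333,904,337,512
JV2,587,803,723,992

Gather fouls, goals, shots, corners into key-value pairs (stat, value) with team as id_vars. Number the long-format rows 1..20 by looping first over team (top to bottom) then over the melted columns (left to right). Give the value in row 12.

198

20 rows total (5 × 4). Row 12: index ⌊(12-1)/4⌋ = 2 into team → LM8; (12-1) mod 4 = 3 into the melted columns → corners.
So row 12 is (LM8, corners, 198); value = 198.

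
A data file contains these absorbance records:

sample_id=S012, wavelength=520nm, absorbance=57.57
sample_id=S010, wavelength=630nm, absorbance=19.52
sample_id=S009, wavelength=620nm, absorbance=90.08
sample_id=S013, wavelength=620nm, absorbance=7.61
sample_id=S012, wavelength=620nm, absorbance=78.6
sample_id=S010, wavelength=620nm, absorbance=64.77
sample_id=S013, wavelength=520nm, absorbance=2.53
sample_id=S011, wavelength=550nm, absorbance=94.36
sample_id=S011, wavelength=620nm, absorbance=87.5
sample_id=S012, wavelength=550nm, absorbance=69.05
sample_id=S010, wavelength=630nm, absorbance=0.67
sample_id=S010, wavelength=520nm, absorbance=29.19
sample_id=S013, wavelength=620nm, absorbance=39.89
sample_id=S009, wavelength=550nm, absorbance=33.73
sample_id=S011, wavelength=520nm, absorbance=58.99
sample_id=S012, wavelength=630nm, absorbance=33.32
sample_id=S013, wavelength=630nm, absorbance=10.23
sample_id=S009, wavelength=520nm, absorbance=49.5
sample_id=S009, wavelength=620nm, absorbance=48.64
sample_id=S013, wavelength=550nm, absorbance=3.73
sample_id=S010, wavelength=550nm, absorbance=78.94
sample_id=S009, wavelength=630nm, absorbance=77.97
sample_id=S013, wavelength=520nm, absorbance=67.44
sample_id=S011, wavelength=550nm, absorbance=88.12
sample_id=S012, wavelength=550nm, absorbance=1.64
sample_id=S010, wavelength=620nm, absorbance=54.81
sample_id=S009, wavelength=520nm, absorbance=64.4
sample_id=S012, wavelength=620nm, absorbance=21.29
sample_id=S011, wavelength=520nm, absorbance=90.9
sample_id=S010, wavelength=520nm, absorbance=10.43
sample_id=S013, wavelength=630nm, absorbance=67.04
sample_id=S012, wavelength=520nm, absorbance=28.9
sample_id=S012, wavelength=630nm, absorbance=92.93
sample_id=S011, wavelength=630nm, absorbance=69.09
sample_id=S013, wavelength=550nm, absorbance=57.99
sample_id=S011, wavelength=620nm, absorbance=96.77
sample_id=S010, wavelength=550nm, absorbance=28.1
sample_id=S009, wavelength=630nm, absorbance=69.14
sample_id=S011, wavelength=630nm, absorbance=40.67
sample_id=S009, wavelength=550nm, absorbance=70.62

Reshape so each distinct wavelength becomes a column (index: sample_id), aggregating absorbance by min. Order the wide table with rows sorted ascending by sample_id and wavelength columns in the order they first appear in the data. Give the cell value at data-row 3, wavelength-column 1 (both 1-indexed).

With rows sorted ascending by sample_id, row 3 is sample_id=S011. wavelength columns in first-appearance order: 520nm, 630nm, 620nm, 550nm; column 1 is 520nm.
Long rows with sample_id=S011, wavelength=520nm: min(58.99, 90.9) = 58.99.

58.99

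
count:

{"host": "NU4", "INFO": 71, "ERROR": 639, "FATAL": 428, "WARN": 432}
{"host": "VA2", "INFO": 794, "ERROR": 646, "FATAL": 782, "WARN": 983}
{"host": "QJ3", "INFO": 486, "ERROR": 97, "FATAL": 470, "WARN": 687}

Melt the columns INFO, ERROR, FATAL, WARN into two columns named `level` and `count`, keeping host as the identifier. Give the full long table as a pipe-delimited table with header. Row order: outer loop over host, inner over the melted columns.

Each (host, column) pair becomes one row: 3 × 4 = 12 rows.
For example, (NU4, INFO) → count=71.

| host | level | count |
| NU4 | INFO | 71 |
| NU4 | ERROR | 639 |
| NU4 | FATAL | 428 |
| NU4 | WARN | 432 |
| VA2 | INFO | 794 |
| VA2 | ERROR | 646 |
| VA2 | FATAL | 782 |
| VA2 | WARN | 983 |
| QJ3 | INFO | 486 |
| QJ3 | ERROR | 97 |
| QJ3 | FATAL | 470 |
| QJ3 | WARN | 687 |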